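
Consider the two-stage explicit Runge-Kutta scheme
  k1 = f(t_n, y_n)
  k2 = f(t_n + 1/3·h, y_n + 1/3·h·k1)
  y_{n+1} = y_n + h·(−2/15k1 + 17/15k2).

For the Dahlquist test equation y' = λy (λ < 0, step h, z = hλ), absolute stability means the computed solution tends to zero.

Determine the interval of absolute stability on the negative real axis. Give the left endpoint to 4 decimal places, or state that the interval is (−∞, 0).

Test eqn y'=λy, z=hλ:
  k1=λy_n ⇒ h·k1=z·y_n;  k2=λ(1+1/3z)y_n ⇒ h·k2=z(1+1/3z)y_n
  y_{n+1}/y_n = 1 − 2/15z + 17/15z(1+1/3z) = 1 + z + 17/45z²
  so R(z) = 1 + z + 17/45z².

Boundary: |R(x)|=1, x<0.
x=-0.87: |R|=0.4159
R=1: x+17/45x²=0 ⇒ x=−45/17=-2.6471; min R=1−1/(4·17/45)=0.3382>−1
Confirm numerically:
  x=-2.582: |R|=0.93654 <1
  x=-2.165: |R|=0.60573 <1
  x=-1.811: |R|=0.42801 <1
  x=-1.193: |R|=0.34467 <1
  x=-3.000: |R|=1.40000 >1
  x=-2.972: |R|=1.36483 >1
Interval (-2.6471, 0).

(-2.6471, 0).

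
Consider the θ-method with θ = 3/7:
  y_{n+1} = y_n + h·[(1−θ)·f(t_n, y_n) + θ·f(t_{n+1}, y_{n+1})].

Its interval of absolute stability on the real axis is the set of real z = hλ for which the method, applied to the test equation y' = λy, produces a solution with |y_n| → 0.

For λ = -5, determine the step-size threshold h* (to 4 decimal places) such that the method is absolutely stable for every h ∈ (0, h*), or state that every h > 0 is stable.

With y'=λy (z=hλ):
  y_{n+1} = y_n + z·[4/7·y_n + 3/7·y_{n+1}] ⇒ (1 − 3/7z)y_{n+1} = (1 + 4/7z)y_n
  Hence R(z) = (1 + 4/7z)/(1 − 3/7z).

Need |R(x)|<1, x<0.
x=-1.56: |R|=0.0651
R=−1: 1+4/7x = −1+3/7x ⇒ -1/7x=2 ⇒ x=2/(-1/7)=-14.0000
Confirm numerically:
  x=-11.646: |R|=0.94387 <1
  x=-9.912: |R|=0.88872 <1
  x=-8.875: |R|=0.84758 <1
  x=-14.595: |R|=1.01172 >1
  x=-14.180: |R|=1.00363 >1
  x=-14.084: |R|=1.00171 >1
So |R|<1 on (-14.0000, 0).

(-14.0000,0); λ=-5 ⇒ h* = (14)/5 = 2.8000.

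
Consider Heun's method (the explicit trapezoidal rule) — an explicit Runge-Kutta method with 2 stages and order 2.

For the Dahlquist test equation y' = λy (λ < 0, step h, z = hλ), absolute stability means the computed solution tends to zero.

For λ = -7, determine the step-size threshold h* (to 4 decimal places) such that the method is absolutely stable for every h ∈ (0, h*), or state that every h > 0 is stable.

(-2.0000,0); λ=-7 ⇒ h* = 0.2857.

On y'=λy, z=hλ:
  order 2, 2-stage ⇒ R(z)=1+z+z^2/2
  (e.g. R(-0.95)=0.50125, |R|=0.50125)

Solve |R(x)|<1 on ℝ⁻.
x=-0.95: |R|=0.5012
|R(-1.78)|=0.8042 |R(-1.21)|=0.5221 |R(-1.06)|=0.5018
Bisect:
  x_lo=-2.3296 |R|=1.3839  x_hi=-0.2609 |R|=0.7731
  mid=-1.29523 |R|=0.54358 →hi
  mid=-1.81240 |R|=0.83000 →hi
  mid=-2.07098 |R|=1.07350 →lo
  mid=-1.94169 |R|=0.94339 →hi
  mid=-2.00634 |R|=1.00636 →lo
  mid=-1.97401 |R|=0.97435 →hi
  mid=-1.99018 |R|=0.99022 →hi
  mid=-1.99826 |R|=0.99826 →hi
  mid=-2.00230 |R|=1.00230 →lo
  mid=-2.00028 |R|=1.00028 →lo
  ...
  [-2.00002,-1.99990] ⇒ x*=-2.0000
Stable set (-2.0000, 0).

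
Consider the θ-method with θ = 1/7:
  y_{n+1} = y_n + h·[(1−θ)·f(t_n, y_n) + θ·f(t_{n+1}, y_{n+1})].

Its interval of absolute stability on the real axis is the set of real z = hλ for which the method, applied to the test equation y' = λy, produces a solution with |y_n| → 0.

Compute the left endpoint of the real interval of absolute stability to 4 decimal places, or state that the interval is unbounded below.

left endpoint -2.8000.

Test eqn y'=λy, z=hλ:
  y_{n+1} = y_n + z·[6/7·y_n + 1/7·y_{n+1}] ⇒ (1 − 1/7z)y_{n+1} = (1 + 6/7z)y_n
  R(z) = (1 + 6/7z)/(1 − 1/7z).

Find x<0 with |R(x)|<1.
x=-1.8: |R|=0.4318
R=−1: 1+6/7x = −1+1/7x ⇒ -5/7x=2 ⇒ x=2/(-5/7)=-2.8000
Confirm numerically:
  x=-2.606: |R|=0.89902 <1
  x=-2.322: |R|=0.74362 <1
  x=-1.396: |R|=0.16389 <1
  x=-2.927: |R|=1.06397 >1
  x=-2.916: |R|=1.05849 >1
So |R|<1 on (-2.8000, 0).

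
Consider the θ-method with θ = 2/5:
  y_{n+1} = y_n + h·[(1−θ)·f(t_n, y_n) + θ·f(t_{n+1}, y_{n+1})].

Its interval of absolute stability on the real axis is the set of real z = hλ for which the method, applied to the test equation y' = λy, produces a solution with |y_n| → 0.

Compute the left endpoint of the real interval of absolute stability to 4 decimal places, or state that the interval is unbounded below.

On y'=λy, z=hλ:
  y_{n+1} = y_n + z·[3/5·y_n + 2/5·y_{n+1}] ⇒ (1 − 2/5z)y_{n+1} = (1 + 3/5z)y_n
  ⇒ R(z) = (1 + 3/5z)/(1 − 2/5z).

Need |R(x)|<1, x<0.
x=-0.59: |R|=0.5227
R=−1: 1+3/5x = −1+2/5x ⇒ -1/5x=2 ⇒ x=2/(-1/5)=-10.0000
Confirm numerically:
  x=-9.284: |R|=0.96962 <1
  x=-7.336: |R|=0.86458 <1
  x=-6.577: |R|=0.81145 <1
  x=-10.329: |R|=1.01282 >1
  x=-10.309: |R|=1.01206 >1
  x=-10.222: |R|=1.00873 >1
Stable set (-10.0000, 0).

z* = -10.0000.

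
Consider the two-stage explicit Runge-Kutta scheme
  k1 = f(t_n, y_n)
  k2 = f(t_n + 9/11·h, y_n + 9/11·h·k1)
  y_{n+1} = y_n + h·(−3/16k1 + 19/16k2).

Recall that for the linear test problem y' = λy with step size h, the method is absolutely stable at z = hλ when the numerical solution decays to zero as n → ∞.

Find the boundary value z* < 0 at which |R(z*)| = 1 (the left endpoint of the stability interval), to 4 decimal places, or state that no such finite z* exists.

With y'=λy (z=hλ):
  k1=λy_n ⇒ h·k1=z·y_n;  k2=λ(1+9/11z)y_n ⇒ h·k2=z(1+9/11z)y_n
  y_{n+1}/y_n = 1 − 3/16z + 19/16z(1+9/11z) = 1 + z + 171/176z²
  Hence R(z) = 1 + z + 171/176z².

Need |R(x)|<1, x<0.
x=-1.29: |R|=1.3268
R=1: x+171/176x²=0 ⇒ x=−176/171=-1.0292; min R=1−1/(4·171/176)=0.7427>−1
Confirm numerically:
  x=-0.900: |R|=0.88699 <1
  x=-0.757: |R|=0.79977 <1
  x=-0.706: |R|=0.77828 <1
  x=-1.483: |R|=1.65381 >1
  x=-1.223: |R|=1.23024 >1
Interval (-1.0292, 0).

left endpoint -1.0292.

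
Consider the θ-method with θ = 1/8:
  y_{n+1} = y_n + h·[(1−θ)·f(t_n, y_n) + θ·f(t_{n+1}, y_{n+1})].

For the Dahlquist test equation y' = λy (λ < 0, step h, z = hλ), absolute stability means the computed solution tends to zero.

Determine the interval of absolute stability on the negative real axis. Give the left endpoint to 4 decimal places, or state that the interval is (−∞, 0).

Test eqn y'=λy, z=hλ:
  y_{n+1} = y_n + z·[7/8·y_n + 1/8·y_{n+1}] ⇒ (1 − 1/8z)y_{n+1} = (1 + 7/8z)y_n
  so R(z) = (1 + 7/8z)/(1 − 1/8z).

Need |R(x)|<1, x<0.
x=-1.18: |R|=0.0283
R=−1: 1+7/8x = −1+1/8x ⇒ -3/4x=2 ⇒ x=2/(-3/4)=-2.6667
Confirm numerically:
  x=-2.437: |R|=0.86797 <1
  x=-2.343: |R|=0.81224 <1
  x=-1.171: |R|=0.02148 <1
  x=-1.096: |R|=0.03606 <1
  x=-2.838: |R|=1.09485 >1
  x=-2.756: |R|=1.04983 >1
  x=-2.703: |R|=1.02037 >1
So |R|<1 on (-2.6667, 0).

(-2.6667, 0).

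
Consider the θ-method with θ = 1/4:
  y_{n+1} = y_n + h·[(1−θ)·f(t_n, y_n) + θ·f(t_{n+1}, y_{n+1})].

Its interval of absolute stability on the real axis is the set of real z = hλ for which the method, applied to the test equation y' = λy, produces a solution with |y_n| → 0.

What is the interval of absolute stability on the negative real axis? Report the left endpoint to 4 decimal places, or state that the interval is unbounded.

With y'=λy (z=hλ):
  y_{n+1} = y_n + z·[3/4·y_n + 1/4·y_{n+1}] ⇒ (1 − 1/4z)y_{n+1} = (1 + 3/4z)y_n
  so R(z) = (1 + 3/4z)/(1 − 1/4z).

Find x<0 with |R(x)|<1.
x=-0.33: |R|=0.6952
R=−1: 1+3/4x = −1+1/4x ⇒ -1/2x=2 ⇒ x=2/(-1/2)=-4.0000
Confirm numerically:
  x=-3.810: |R|=0.95134 <1
  x=-3.499: |R|=0.86638 <1
  x=-3.250: |R|=0.79310 <1
  x=-4.593: |R|=1.13802 >1
  x=-4.238: |R|=1.05778 >1
  x=-4.197: |R|=1.04807 >1
Interval (-4.0000, 0).

(-4.0000, 0).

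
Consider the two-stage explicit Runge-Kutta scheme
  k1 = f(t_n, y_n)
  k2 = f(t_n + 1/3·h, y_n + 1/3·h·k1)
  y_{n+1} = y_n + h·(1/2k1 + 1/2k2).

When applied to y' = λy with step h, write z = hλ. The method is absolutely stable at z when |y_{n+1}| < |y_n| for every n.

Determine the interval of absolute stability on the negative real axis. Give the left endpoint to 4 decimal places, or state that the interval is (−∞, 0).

With y'=λy (z=hλ):
  k1=λy_n ⇒ h·k1=z·y_n;  k2=λ(1+1/3z)y_n ⇒ h·k2=z(1+1/3z)y_n
  y_{n+1}/y_n = 1 + 1/2z + 1/2z(1+1/3z) = 1 + z + 1/6z²
  ⇒ R(z) = 1 + z + 1/6z².

Find x<0 with |R(x)|<1.
x=-0.95: |R|=0.2004
R=1: x+1/6x²=0 ⇒ x=−6=-6.0000; min R=1−1/(4·1/6)=-0.5000>−1
Confirm numerically:
  x=-5.766: |R|=0.77513 <1
  x=-3.556: |R|=0.44848 <1
  x=-2.515: |R|=0.46080 <1
  x=-6.288: |R|=1.30182 >1
  x=-6.138: |R|=1.14117 >1
  x=-6.041: |R|=1.04128 >1
Stable set (-6.0000, 0).

(-6.0000, 0).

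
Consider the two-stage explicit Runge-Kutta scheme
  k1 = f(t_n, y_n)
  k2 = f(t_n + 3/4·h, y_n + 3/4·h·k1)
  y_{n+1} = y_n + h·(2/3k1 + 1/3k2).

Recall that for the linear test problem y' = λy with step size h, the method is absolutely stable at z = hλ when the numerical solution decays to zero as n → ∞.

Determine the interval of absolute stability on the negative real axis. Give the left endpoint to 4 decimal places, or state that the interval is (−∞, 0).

(-4.0000, 0).

Set f=λy, z=hλ:
  k1=λy_n ⇒ h·k1=z·y_n;  k2=λ(1+3/4z)y_n ⇒ h·k2=z(1+3/4z)y_n
  y_{n+1}/y_n = 1 + 2/3z + 1/3z(1+3/4z) = 1 + z + 1/4z²
  so R(z) = 1 + z + 1/4z².

Find x<0 with |R(x)|<1.
x=-1.49: |R|=0.0650
R=1: x+1/4x²=0 ⇒ x=−4=-4.0000; min R=1−1/(4·1/4)=0.0000>−1
Confirm numerically:
  x=-3.691: |R|=0.71487 <1
  x=-3.607: |R|=0.64561 <1
  x=-3.099: |R|=0.30195 <1
  x=-1.627: |R|=0.03478 <1
  x=-4.446: |R|=1.49573 >1
  x=-4.346: |R|=1.37593 >1
  x=-4.064: |R|=1.06502 >1
Interval (-4.0000, 0).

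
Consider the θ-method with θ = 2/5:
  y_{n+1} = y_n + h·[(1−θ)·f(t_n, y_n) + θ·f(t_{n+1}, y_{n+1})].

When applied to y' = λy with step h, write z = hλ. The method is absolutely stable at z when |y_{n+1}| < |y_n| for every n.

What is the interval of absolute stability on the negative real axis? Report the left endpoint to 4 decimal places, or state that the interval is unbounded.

Test eqn y'=λy, z=hλ:
  y_{n+1} = y_n + z·[3/5·y_n + 2/5·y_{n+1}] ⇒ (1 − 2/5z)y_{n+1} = (1 + 3/5z)y_n
  so R(z) = (1 + 3/5z)/(1 − 2/5z).

Need |R(x)|<1, x<0.
x=-0.92: |R|=0.3275
R=−1: 1+3/5x = −1+2/5x ⇒ -1/5x=2 ⇒ x=2/(-1/5)=-10.0000
Confirm numerically:
  x=-8.590: |R|=0.93643 <1
  x=-6.744: |R|=0.82389 <1
  x=-6.456: |R|=0.80214 <1
  x=-10.117: |R|=1.00464 >1
  x=-10.028: |R|=1.00112 >1
Interval (-10.0000, 0).

(-10.0000, 0).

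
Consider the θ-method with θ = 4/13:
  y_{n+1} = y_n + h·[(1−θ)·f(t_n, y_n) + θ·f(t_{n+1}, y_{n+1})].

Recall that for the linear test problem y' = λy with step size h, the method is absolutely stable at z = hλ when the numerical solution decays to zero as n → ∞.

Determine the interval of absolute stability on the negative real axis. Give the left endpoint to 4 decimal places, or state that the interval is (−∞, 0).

z∈(-5.2000,0).

On y'=λy, z=hλ:
  y_{n+1} = y_n + z·[9/13·y_n + 4/13·y_{n+1}] ⇒ (1 − 4/13z)y_{n+1} = (1 + 9/13z)y_n
  ⇒ R(z) = (1 + 9/13z)/(1 − 4/13z).

Need |R(x)|<1, x<0.
x=-1.78: |R|=0.1501
R=−1: 1+9/13x = −1+4/13x ⇒ -5/13x=2 ⇒ x=2/(-5/13)=-5.2000
Confirm numerically:
  x=-4.612: |R|=0.90651 <1
  x=-4.174: |R|=0.82725 <1
  x=-3.264: |R|=0.62849 <1
  x=-2.133: |R|=0.28780 <1
  x=-5.528: |R|=1.04671 >1
  x=-5.295: |R|=1.01390 >1
So |R|<1 on (-5.2000, 0).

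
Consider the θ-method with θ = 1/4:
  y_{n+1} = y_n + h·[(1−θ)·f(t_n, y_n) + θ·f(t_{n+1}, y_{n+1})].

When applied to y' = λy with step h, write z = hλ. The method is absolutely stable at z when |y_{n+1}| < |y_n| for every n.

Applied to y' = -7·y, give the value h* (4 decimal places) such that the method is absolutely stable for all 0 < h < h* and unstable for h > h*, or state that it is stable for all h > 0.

(-4.0000,0); λ=-7 ⇒ h* = (4)/7 = 0.5714.

With y'=λy (z=hλ):
  y_{n+1} = y_n + z·[3/4·y_n + 1/4·y_{n+1}] ⇒ (1 − 1/4z)y_{n+1} = (1 + 3/4z)y_n
  ⇒ R(z) = (1 + 3/4z)/(1 − 1/4z).

Solve |R(x)|<1 on ℝ⁻.
x=-1.22: |R|=0.0651
R=−1: 1+3/4x = −1+1/4x ⇒ -1/2x=2 ⇒ x=2/(-1/2)=-4.0000
Confirm numerically:
  x=-3.286: |R|=0.80401 <1
  x=-2.959: |R|=0.70082 <1
  x=-2.452: |R|=0.52015 <1
  x=-1.942: |R|=0.30730 <1
  x=-4.568: |R|=1.13259 >1
  x=-4.309: |R|=1.07438 >1
  x=-4.260: |R|=1.06295 >1
Interval (-4.0000, 0).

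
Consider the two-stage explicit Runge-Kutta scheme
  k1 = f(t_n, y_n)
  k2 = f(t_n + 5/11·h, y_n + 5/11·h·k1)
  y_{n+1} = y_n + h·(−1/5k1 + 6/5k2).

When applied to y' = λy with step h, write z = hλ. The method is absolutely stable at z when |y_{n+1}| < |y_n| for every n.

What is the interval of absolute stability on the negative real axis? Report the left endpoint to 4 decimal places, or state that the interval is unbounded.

(-1.8333, 0).

Set f=λy, z=hλ:
  k1=λy_n ⇒ h·k1=z·y_n;  k2=λ(1+5/11z)y_n ⇒ h·k2=z(1+5/11z)y_n
  y_{n+1}/y_n = 1 − 1/5z + 6/5z(1+5/11z) = 1 + z + 6/11z²
  R(z) = 1 + z + 6/11z².

Boundary: |R(x)|=1, x<0.
x=-0.99: |R|=0.5446
R=1: x+6/11x²=0 ⇒ x=−11/6=-1.8333; min R=1−1/(4·6/11)=0.5417>−1
Confirm numerically:
  x=-1.787: |R|=0.95484 <1
  x=-1.483: |R|=0.71661 <1
  x=-1.460: |R|=0.70269 <1
  x=-1.140: |R|=0.56887 <1
  x=-2.393: |R|=1.73052 >1
  x=-2.094: |R|=1.29773 >1
Stable set (-1.8333, 0).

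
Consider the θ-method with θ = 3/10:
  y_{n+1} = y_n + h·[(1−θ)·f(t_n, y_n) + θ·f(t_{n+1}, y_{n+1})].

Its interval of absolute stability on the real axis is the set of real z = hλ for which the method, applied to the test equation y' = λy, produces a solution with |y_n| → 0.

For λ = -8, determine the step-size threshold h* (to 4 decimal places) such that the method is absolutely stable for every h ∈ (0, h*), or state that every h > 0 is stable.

(-5.0000,0); λ=-8 ⇒ h* = (5)/8 = 0.6250.

With y'=λy (z=hλ):
  y_{n+1} = y_n + z·[7/10·y_n + 3/10·y_{n+1}] ⇒ (1 − 3/10z)y_{n+1} = (1 + 7/10z)y_n
  ⇒ R(z) = (1 + 7/10z)/(1 − 3/10z).

Find x<0 with |R(x)|<1.
x=-0.36: |R|=0.6751
R=−1: 1+7/10x = −1+3/10x ⇒ -2/5x=2 ⇒ x=2/(-2/5)=-5.0000
Confirm numerically:
  x=-4.927: |R|=0.98822 <1
  x=-4.803: |R|=0.96772 <1
  x=-2.244: |R|=0.34114 <1
  x=-5.321: |R|=1.04945 >1
  x=-5.226: |R|=1.03521 >1
Stable set (-5.0000, 0).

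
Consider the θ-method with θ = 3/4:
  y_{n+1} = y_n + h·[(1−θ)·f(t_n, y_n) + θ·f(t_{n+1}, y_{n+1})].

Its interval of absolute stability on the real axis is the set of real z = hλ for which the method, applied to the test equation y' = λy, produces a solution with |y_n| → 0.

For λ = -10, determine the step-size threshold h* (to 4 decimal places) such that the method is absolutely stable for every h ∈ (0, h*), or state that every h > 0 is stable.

(−∞, 0) — no finite endpoint. Any h>0 works for λ=-10.

Test eqn y'=λy, z=hλ:
  y_{n+1} = y_n + z·[1/4·y_n + 3/4·y_{n+1}] ⇒ (1 − 3/4z)y_{n+1} = (1 + 1/4z)y_n
  R(z) = (1 + 1/4z)/(1 − 3/4z).

Find x<0 with |R(x)|<1.
x=-1.02: |R|=0.4221
x=-2: |R|=0.2000
x=-10: |R|=0.1765
x=-100: |R|=0.3158
θ=3/4≥1/2 ⇒ |1+1/4x|<|1−3/4x| ∀x<0 ⇒ interval (−∞,0).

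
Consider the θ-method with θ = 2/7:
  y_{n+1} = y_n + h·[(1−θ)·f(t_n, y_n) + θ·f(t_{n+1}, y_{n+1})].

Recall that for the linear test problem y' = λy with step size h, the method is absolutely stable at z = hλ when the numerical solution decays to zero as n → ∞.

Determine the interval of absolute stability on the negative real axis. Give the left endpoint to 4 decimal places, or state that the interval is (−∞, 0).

On y'=λy, z=hλ:
  y_{n+1} = y_n + z·[5/7·y_n + 2/7·y_{n+1}] ⇒ (1 − 2/7z)y_{n+1} = (1 + 5/7z)y_n
  R(z) = (1 + 5/7z)/(1 − 2/7z).

Need |R(x)|<1, x<0.
x=-0.48: |R|=0.5779
R=−1: 1+5/7x = −1+2/7x ⇒ -3/7x=2 ⇒ x=2/(-3/7)=-4.6667
Confirm numerically:
  x=-4.602: |R|=0.98803 <1
  x=-3.472: |R|=0.74297 <1
  x=-2.623: |R|=0.49935 <1
  x=-2.307: |R|=0.39048 <1
  x=-5.072: |R|=1.07093 >1
  x=-4.943: |R|=1.04909 >1
  x=-4.765: |R|=1.01785 >1
So |R|<1 on (-4.6667, 0).

z∈(-4.6667,0).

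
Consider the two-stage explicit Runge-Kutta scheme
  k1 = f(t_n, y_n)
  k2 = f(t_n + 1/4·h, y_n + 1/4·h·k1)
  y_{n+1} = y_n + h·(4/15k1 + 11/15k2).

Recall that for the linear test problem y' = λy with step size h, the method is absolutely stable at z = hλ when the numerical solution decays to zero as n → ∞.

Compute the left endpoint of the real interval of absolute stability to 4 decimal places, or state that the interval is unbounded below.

z* = -5.4545.

Set f=λy, z=hλ:
  k1=λy_n ⇒ h·k1=z·y_n;  k2=λ(1+1/4z)y_n ⇒ h·k2=z(1+1/4z)y_n
  y_{n+1}/y_n = 1 + 4/15z + 11/15z(1+1/4z) = 1 + z + 11/60z²
  so R(z) = 1 + z + 11/60z².

Need |R(x)|<1, x<0.
x=-1.23: |R|=0.0474
R=1: x+11/60x²=0 ⇒ x=−60/11=-5.4545; min R=1−1/(4·11/60)=-0.3636>−1
Confirm numerically:
  x=-4.060: |R|=0.03801 <1
  x=-3.251: |R|=0.31335 <1
  x=-2.962: |R|=0.35354 <1
  x=-2.912: |R|=0.35738 <1
  x=-5.784: |R|=1.34935 >1
  x=-5.739: |R|=1.29929 >1
  x=-5.508: |R|=1.05398 >1
Interval (-5.4545, 0).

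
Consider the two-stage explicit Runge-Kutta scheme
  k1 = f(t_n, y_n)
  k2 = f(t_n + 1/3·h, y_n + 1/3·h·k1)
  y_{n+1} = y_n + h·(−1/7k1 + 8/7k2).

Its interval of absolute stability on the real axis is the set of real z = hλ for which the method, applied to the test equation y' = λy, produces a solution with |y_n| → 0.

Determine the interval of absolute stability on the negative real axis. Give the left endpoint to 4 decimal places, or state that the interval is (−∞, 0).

(-2.6250, 0).

On y'=λy, z=hλ:
  k1=λy_n ⇒ h·k1=z·y_n;  k2=λ(1+1/3z)y_n ⇒ h·k2=z(1+1/3z)y_n
  y_{n+1}/y_n = 1 − 1/7z + 8/7z(1+1/3z) = 1 + z + 8/21z²
  so R(z) = 1 + z + 8/21z².

Solve |R(x)|<1 on ℝ⁻.
x=-1.2: |R|=0.3486
R=1: x+8/21x²=0 ⇒ x=−21/8=-2.6250; min R=1−1/(4·8/21)=0.3438>−1
Confirm numerically:
  x=-2.418: |R|=0.80932 <1
  x=-2.182: |R|=0.63176 <1
  x=-1.915: |R|=0.48204 <1
  x=-1.374: |R|=0.34519 <1
  x=-2.777: |R|=1.16080 >1
  x=-2.757: |R|=1.13864 >1
Interval (-2.6250, 0).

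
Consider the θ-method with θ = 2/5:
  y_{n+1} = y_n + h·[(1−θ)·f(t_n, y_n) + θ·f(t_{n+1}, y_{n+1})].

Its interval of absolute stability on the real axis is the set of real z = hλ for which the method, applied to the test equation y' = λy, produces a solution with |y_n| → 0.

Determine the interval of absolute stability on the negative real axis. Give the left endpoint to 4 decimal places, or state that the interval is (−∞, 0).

z∈(-10.0000,0).

Set f=λy, z=hλ:
  y_{n+1} = y_n + z·[3/5·y_n + 2/5·y_{n+1}] ⇒ (1 − 2/5z)y_{n+1} = (1 + 3/5z)y_n
  ⇒ R(z) = (1 + 3/5z)/(1 − 2/5z).

Boundary: |R(x)|=1, x<0.
x=-0.5: |R|=0.5833
R=−1: 1+3/5x = −1+2/5x ⇒ -1/5x=2 ⇒ x=2/(-1/5)=-10.0000
Confirm numerically:
  x=-8.838: |R|=0.94876 <1
  x=-6.630: |R|=0.81544 <1
  x=-4.595: |R|=0.61910 <1
  x=-10.562: |R|=1.02151 >1
  x=-10.199: |R|=1.00784 >1
  x=-10.139: |R|=1.00550 >1
So |R|<1 on (-10.0000, 0).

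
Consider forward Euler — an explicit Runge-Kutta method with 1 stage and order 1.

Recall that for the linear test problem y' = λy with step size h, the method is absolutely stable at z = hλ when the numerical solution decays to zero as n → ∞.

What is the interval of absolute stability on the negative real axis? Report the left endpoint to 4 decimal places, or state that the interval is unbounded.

Set f=λy, z=hλ:
  order 1, 1-stage ⇒ R(z)=1+z
  (e.g. R(-0.94)=0.06000, |R|=0.06000)

Boundary: |R(x)|=1, x<0.
x=-0.94: |R|=0.0600
|R(-1.9)|=0.9000 |R(-0.98)|=0.0200 |R(-0.5)|=0.5000
Bisect:
  x_lo=-2.3918 |R|=1.3918  x_hi=-0.3527 |R|=0.6473
  mid=-1.37224 |R|=0.37224 →hi
  mid=-1.88203 |R|=0.88203 →hi
  mid=-2.13692 |R|=1.13692 →lo
  mid=-2.00947 |R|=1.00947 →lo
  mid=-1.94575 |R|=0.94575 →hi
  mid=-1.97761 |R|=0.97761 →hi
  mid=-1.99354 |R|=0.99354 →hi
  mid=-2.00151 |R|=1.00151 →lo
  mid=-1.99753 |R|=0.99753 →hi
  mid=-1.99952 |R|=0.99952 →hi
  ...
  [-2.00001,-1.99989] ⇒ x*=-2.0000
Interval (-2.0000, 0).

z∈(-2.0000,0).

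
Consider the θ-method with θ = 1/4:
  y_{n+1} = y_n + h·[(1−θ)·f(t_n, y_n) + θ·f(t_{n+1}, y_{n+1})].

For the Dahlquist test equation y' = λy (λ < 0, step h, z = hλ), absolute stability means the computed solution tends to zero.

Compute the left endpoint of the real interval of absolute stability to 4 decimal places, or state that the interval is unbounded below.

With y'=λy (z=hλ):
  y_{n+1} = y_n + z·[3/4·y_n + 1/4·y_{n+1}] ⇒ (1 − 1/4z)y_{n+1} = (1 + 3/4z)y_n
  R(z) = (1 + 3/4z)/(1 − 1/4z).

Find x<0 with |R(x)|<1.
x=-0.57: |R|=0.5011
R=−1: 1+3/4x = −1+1/4x ⇒ -1/2x=2 ⇒ x=2/(-1/2)=-4.0000
Confirm numerically:
  x=-3.201: |R|=0.77809 <1
  x=-2.824: |R|=0.65533 <1
  x=-2.470: |R|=0.52705 <1
  x=-2.413: |R|=0.50507 <1
  x=-4.430: |R|=1.10202 >1
  x=-4.252: |R|=1.06108 >1
  x=-4.047: |R|=1.01168 >1
Interval (-4.0000, 0).

z* = -4.0000.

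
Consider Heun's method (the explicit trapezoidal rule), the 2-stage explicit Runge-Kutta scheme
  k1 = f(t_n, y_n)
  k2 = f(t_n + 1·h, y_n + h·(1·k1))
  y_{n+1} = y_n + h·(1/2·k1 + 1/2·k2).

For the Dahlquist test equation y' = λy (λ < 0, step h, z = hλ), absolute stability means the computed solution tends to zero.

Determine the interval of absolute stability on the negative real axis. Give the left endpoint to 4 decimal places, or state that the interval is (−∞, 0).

With y'=λy (z=hλ):
  order 2, 2-stage ⇒ R(z)=1+z+z^2/2
  (e.g. R(-1.13)=0.50845, |R|=0.50845)

Find x<0 with |R(x)|<1.
x=-1.13: |R|=0.5085
|R(-1.87)|=0.8785 |R(-1.43)|=0.5924 |R(-0.85)|=0.5112
Bisect:
  x_lo=-2.8110 |R|=2.1398  x_hi=-0.2633 |R|=0.7714
  mid=-1.53715 |R|=0.64427 →hi
  mid=-2.17407 |R|=1.18922 →lo
  mid=-1.85561 |R|=0.86604 →hi
  mid=-2.01484 |R|=1.01495 →lo
  mid=-1.93523 |R|=0.93733 →hi
  mid=-1.97504 |R|=0.97535 →hi
  mid=-1.99494 |R|=0.99495 →hi
  mid=-2.00489 |R|=1.00490 →lo
  ...
  [-2.00007,-1.99991] ⇒ x*=-2.0000
Stable set (-2.0000, 0).

(-2.0000, 0).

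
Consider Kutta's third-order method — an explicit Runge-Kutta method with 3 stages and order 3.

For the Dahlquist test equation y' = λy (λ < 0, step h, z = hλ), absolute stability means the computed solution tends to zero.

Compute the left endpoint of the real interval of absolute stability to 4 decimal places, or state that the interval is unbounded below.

Set f=λy, z=hλ:
  order 3, 3-stage ⇒ R(z)=1+z+z^2/2+z^3/6
  (e.g. R(-0.74)=0.46626, |R|=0.46626)

Solve |R(x)|<1 on ℝ⁻.
x=-0.74: |R|=0.4663
|R(-2.7)|=1.3355 |R(-2.29)|=0.6694 |R(-0.56)|=0.5675
Bisect:
  x_lo=-2.9852 |R|=1.9631  x_hi=-0.0847 |R|=0.9187
  mid=-1.53495 |R|=0.04034 →hi
  mid=-2.26005 |R|=0.63013 →hi
  mid=-2.62260 |R|=1.18998 →lo
  mid=-2.44133 |R|=0.88637 →hi
  mid=-2.53197 |R|=1.03188 →lo
  mid=-2.48665 |R|=0.95760 →hi
  mid=-2.50931 |R|=0.99436 →hi
  ...
  [-2.51285,-2.51267] ⇒ x*=-2.5127
Interval (-2.5127, 0).

z* = -2.5127.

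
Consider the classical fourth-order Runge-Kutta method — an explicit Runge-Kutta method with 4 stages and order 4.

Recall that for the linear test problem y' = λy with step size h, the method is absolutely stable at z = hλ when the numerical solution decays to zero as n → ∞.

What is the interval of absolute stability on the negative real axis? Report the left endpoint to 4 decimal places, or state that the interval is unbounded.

(-2.7853, 0).

Set f=λy, z=hλ:
  order 4, 4-stage ⇒ R(z)=1+z+z^2/2+z^3/6+z^4/24
  (e.g. R(-1.47)=0.27559, |R|=0.27559)

Need |R(x)|<1, x<0.
x=-1.47: |R|=0.2756
|R(-1.83)|=0.2903 |R(-1.61)|=0.2705 |R(-1.02)|=0.3684
Bisect:
  x_lo=-3.3317 |R|=2.1886  x_hi=-0.1099 |R|=0.8959
  mid=-1.72081 |R|=0.27587 →hi
  mid=-2.52625 |R|=0.67470 →hi
  mid=-2.92897 |R|=1.23912 →lo
  mid=-2.72761 |R|=0.91645 →hi
  mid=-2.82829 |R|=1.06678 →lo
  mid=-2.77795 |R|=0.98898 →hi
  mid=-2.80312 |R|=1.02721 →lo
  mid=-2.79053 |R|=1.00793 →lo
  mid=-2.78424 |R|=0.99841 →hi
  mid=-2.78739 |R|=1.00316 →lo
  ...
  [-2.78542,-2.78522] ⇒ x*=-2.7853
Interval (-2.7853, 0).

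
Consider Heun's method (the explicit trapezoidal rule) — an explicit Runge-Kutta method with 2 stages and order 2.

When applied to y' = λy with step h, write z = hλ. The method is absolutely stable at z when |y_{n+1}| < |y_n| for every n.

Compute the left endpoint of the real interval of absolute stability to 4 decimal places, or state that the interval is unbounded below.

left endpoint -2.0000.

Test eqn y'=λy, z=hλ:
  order 2, 2-stage ⇒ R(z)=1+z+z^2/2
  (e.g. R(-1.17)=0.51445, |R|=0.51445)

Boundary: |R(x)|=1, x<0.
x=-1.17: |R|=0.5144
|R(-2.24)|=1.2688 |R(-1.45)|=0.6013 |R(-1.26)|=0.5338
Bisect:
  x_lo=-2.3209 |R|=1.3723  x_hi=-0.1890 |R|=0.8288
  mid=-1.25494 |R|=0.53250 →hi
  mid=-1.78791 |R|=0.81040 →hi
  mid=-2.05439 |R|=1.05587 →lo
  mid=-1.92115 |R|=0.92426 →hi
  mid=-1.98777 |R|=0.98784 →hi
  mid=-2.02108 |R|=1.02130 →lo
  mid=-2.00442 |R|=1.00443 →lo
  mid=-1.99609 |R|=0.99610 →hi
  mid=-2.00026 |R|=1.00026 →lo
  mid=-1.99818 |R|=0.99818 →hi
  ...
  [-2.00013,-2.00000] ⇒ x*=-2.0000
Interval (-2.0000, 0).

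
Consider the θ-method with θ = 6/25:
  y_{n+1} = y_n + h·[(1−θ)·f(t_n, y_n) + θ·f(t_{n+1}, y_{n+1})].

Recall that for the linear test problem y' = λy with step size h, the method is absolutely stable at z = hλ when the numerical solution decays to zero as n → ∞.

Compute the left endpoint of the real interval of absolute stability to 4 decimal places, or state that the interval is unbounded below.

left endpoint -3.8462.

Test eqn y'=λy, z=hλ:
  y_{n+1} = y_n + z·[19/25·y_n + 6/25·y_{n+1}] ⇒ (1 − 6/25z)y_{n+1} = (1 + 19/25z)y_n
  R(z) = (1 + 19/25z)/(1 − 6/25z).

Need |R(x)|<1, x<0.
x=-0.64: |R|=0.4452
R=−1: 1+19/25x = −1+6/25x ⇒ -13/25x=2 ⇒ x=2/(-13/25)=-3.8462
Confirm numerically:
  x=-3.818: |R|=0.99236 <1
  x=-3.808: |R|=0.98963 <1
  x=-1.781: |R|=0.24769 <1
  x=-4.220: |R|=1.09658 >1
  x=-3.988: |R|=1.03769 >1
  x=-3.904: |R|=1.01553 >1
Stable set (-3.8462, 0).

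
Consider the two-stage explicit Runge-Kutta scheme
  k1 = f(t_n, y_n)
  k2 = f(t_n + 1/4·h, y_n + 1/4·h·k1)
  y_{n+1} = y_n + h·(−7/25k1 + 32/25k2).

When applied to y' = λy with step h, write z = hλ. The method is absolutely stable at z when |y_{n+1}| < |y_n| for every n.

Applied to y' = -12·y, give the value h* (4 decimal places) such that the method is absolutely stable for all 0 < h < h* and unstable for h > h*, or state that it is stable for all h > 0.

On y'=λy, z=hλ:
  k1=λy_n ⇒ h·k1=z·y_n;  k2=λ(1+1/4z)y_n ⇒ h·k2=z(1+1/4z)y_n
  y_{n+1}/y_n = 1 − 7/25z + 32/25z(1+1/4z) = 1 + z + 8/25z²
  Hence R(z) = 1 + z + 8/25z².

Need |R(x)|<1, x<0.
x=-1.26: |R|=0.2480
R=1: x+8/25x²=0 ⇒ x=−25/8=-3.1250; min R=1−1/(4·8/25)=0.2188>−1
Confirm numerically:
  x=-2.479: |R|=0.48754 <1
  x=-2.234: |R|=0.36304 <1
  x=-2.033: |R|=0.28959 <1
  x=-1.639: |R|=0.22062 <1
  x=-3.686: |R|=1.66171 >1
  x=-3.331: |R|=1.21958 >1
Stable set (-3.1250, 0).

(-3.1250,0); λ=-12 ⇒ h* = (25/8)/12 = 0.2604.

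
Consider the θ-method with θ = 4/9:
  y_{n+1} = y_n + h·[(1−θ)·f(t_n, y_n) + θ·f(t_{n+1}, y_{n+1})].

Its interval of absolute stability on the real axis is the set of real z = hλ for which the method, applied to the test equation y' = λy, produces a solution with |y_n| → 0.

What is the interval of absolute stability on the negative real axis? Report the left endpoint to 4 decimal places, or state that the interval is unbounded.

On y'=λy, z=hλ:
  y_{n+1} = y_n + z·[5/9·y_n + 4/9·y_{n+1}] ⇒ (1 − 4/9z)y_{n+1} = (1 + 5/9z)y_n
  Hence R(z) = (1 + 5/9z)/(1 − 4/9z).

Need |R(x)|<1, x<0.
x=-1.06: |R|=0.2795
R=−1: 1+5/9x = −1+4/9x ⇒ -1/9x=2 ⇒ x=2/(-1/9)=-18.0000
Confirm numerically:
  x=-15.601: |R|=0.96640 <1
  x=-15.467: |R|=0.96426 <1
  x=-9.693: |R|=0.82611 <1
  x=-7.577: |R|=0.73484 <1
  x=-18.334: |R|=1.00406 >1
  x=-18.124: |R|=1.00152 >1
Stable set (-18.0000, 0).

z∈(-18.0000,0).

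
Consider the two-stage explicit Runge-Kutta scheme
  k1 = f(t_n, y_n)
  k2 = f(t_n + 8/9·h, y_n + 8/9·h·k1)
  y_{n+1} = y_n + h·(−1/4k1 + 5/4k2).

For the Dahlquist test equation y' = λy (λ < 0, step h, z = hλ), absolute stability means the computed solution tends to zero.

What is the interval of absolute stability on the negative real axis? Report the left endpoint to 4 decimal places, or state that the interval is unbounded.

Set f=λy, z=hλ:
  k1=λy_n ⇒ h·k1=z·y_n;  k2=λ(1+8/9z)y_n ⇒ h·k2=z(1+8/9z)y_n
  y_{n+1}/y_n = 1 − 1/4z + 5/4z(1+8/9z) = 1 + z + 10/9z²
  ⇒ R(z) = 1 + z + 10/9z².

Boundary: |R(x)|=1, x<0.
x=-0.75: |R|=0.8750
R=1: x+10/9x²=0 ⇒ x=−9/10=-0.9000; min R=1−1/(4·10/9)=0.7750>−1
Confirm numerically:
  x=-0.692: |R|=0.84007 <1
  x=-0.559: |R|=0.78820 <1
  x=-0.550: |R|=0.78611 <1
  x=-0.481: |R|=0.77607 <1
  x=-1.280: |R|=1.54044 >1
  x=-1.273: |R|=1.52759 >1
  x=-0.979: |R|=1.08593 >1
Stable set (-0.9000, 0).

(-0.9000, 0).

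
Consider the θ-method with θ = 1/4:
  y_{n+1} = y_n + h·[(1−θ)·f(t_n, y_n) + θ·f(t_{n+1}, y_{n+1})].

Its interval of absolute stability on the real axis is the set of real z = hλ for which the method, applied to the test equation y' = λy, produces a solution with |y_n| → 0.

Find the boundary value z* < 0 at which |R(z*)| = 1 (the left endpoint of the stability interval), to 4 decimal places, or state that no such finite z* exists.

left endpoint -4.0000.

With y'=λy (z=hλ):
  y_{n+1} = y_n + z·[3/4·y_n + 1/4·y_{n+1}] ⇒ (1 − 1/4z)y_{n+1} = (1 + 3/4z)y_n
  Hence R(z) = (1 + 3/4z)/(1 − 1/4z).

Find x<0 with |R(x)|<1.
x=-1.44: |R|=0.0588
R=−1: 1+3/4x = −1+1/4x ⇒ -1/2x=2 ⇒ x=2/(-1/2)=-4.0000
Confirm numerically:
  x=-3.964: |R|=0.99096 <1
  x=-3.457: |R|=0.85437 <1
  x=-3.282: |R|=0.80280 <1
  x=-2.712: |R|=0.61621 <1
  x=-4.569: |R|=1.13280 >1
  x=-4.406: |R|=1.09660 >1
  x=-4.243: |R|=1.05896 >1
Stable set (-4.0000, 0).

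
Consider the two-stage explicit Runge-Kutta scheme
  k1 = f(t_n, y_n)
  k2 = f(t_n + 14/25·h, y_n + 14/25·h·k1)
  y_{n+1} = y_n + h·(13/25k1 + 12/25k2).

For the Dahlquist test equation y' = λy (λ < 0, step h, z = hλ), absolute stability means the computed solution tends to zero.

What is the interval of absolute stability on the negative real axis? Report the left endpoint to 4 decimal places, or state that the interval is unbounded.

z∈(-3.7202,0).

Test eqn y'=λy, z=hλ:
  k1=λy_n ⇒ h·k1=z·y_n;  k2=λ(1+14/25z)y_n ⇒ h·k2=z(1+14/25z)y_n
  y_{n+1}/y_n = 1 + 13/25z + 12/25z(1+14/25z) = 1 + z + 168/625z²
  so R(z) = 1 + z + 168/625z².

Solve |R(x)|<1 on ℝ⁻.
x=-0.86: |R|=0.3388
R=1: x+168/625x²=0 ⇒ x=−625/168=-3.7202; min R=1−1/(4·168/625)=0.0699>−1
Confirm numerically:
  x=-3.695: |R|=0.97493 <1
  x=-3.389: |R|=0.69825 <1
  x=-2.636: |R|=0.23176 <1
  x=-4.165: |R|=1.49793 >1
  x=-3.867: |R|=1.15255 >1
  x=-3.808: |R|=1.08983 >1
So |R|<1 on (-3.7202, 0).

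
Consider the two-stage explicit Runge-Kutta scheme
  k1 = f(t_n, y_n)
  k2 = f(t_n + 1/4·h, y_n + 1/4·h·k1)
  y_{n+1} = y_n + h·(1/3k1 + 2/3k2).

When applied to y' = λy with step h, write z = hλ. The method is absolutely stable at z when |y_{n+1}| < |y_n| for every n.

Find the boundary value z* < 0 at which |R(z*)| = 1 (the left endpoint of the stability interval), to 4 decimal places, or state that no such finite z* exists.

left endpoint -6.0000.

Set f=λy, z=hλ:
  k1=λy_n ⇒ h·k1=z·y_n;  k2=λ(1+1/4z)y_n ⇒ h·k2=z(1+1/4z)y_n
  y_{n+1}/y_n = 1 + 1/3z + 2/3z(1+1/4z) = 1 + z + 1/6z²
  ⇒ R(z) = 1 + z + 1/6z².

Boundary: |R(x)|=1, x<0.
x=-1.34: |R|=0.0407
R=1: x+1/6x²=0 ⇒ x=−6=-6.0000; min R=1−1/(4·1/6)=-0.5000>−1
Confirm numerically:
  x=-5.524: |R|=0.56176 <1
  x=-5.084: |R|=0.22384 <1
  x=-4.563: |R|=0.09284 <1
  x=-4.194: |R|=0.26239 <1
  x=-6.597: |R|=1.65640 >1
  x=-6.215: |R|=1.22270 >1
  x=-6.153: |R|=1.15690 >1
Stable set (-6.0000, 0).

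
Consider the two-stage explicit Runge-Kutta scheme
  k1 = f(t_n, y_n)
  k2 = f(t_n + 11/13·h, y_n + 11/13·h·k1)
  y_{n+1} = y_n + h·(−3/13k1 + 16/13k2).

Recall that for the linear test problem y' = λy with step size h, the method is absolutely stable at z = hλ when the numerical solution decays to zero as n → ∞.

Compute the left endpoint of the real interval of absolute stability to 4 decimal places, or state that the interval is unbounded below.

left endpoint -0.9602.

With y'=λy (z=hλ):
  k1=λy_n ⇒ h·k1=z·y_n;  k2=λ(1+11/13z)y_n ⇒ h·k2=z(1+11/13z)y_n
  y_{n+1}/y_n = 1 − 3/13z + 16/13z(1+11/13z) = 1 + z + 176/169z²
  so R(z) = 1 + z + 176/169z².

Find x<0 with |R(x)|<1.
x=-1.11: |R|=1.1731
R=1: x+176/169x²=0 ⇒ x=−169/176=-0.9602; min R=1−1/(4·176/169)=0.7599>−1
Confirm numerically:
  x=-0.838: |R|=0.89333 <1
  x=-0.824: |R|=0.88310 <1
  x=-0.565: |R|=0.76745 <1
  x=-1.372: |R|=1.58835 >1
  x=-1.197: |R|=1.29516 >1
  x=-1.001: |R|=1.04250 >1
Stable set (-0.9602, 0).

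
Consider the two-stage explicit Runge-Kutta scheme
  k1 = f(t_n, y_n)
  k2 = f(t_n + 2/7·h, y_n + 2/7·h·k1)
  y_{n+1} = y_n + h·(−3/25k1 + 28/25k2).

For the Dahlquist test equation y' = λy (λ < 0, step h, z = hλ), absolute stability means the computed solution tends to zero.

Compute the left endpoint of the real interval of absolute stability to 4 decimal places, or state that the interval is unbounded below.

z* = -3.1250.

With y'=λy (z=hλ):
  k1=λy_n ⇒ h·k1=z·y_n;  k2=λ(1+2/7z)y_n ⇒ h·k2=z(1+2/7z)y_n
  y_{n+1}/y_n = 1 − 3/25z + 28/25z(1+2/7z) = 1 + z + 8/25z²
  R(z) = 1 + z + 8/25z².

Need |R(x)|<1, x<0.
x=-1.44: |R|=0.2236
R=1: x+8/25x²=0 ⇒ x=−25/8=-3.1250; min R=1−1/(4·8/25)=0.2188>−1
Confirm numerically:
  x=-2.391: |R|=0.43840 <1
  x=-2.180: |R|=0.34077 <1
  x=-1.960: |R|=0.26931 <1
  x=-1.813: |R|=0.23883 <1
  x=-3.676: |R|=1.64815 >1
  x=-3.151: |R|=1.02622 >1
So |R|<1 on (-3.1250, 0).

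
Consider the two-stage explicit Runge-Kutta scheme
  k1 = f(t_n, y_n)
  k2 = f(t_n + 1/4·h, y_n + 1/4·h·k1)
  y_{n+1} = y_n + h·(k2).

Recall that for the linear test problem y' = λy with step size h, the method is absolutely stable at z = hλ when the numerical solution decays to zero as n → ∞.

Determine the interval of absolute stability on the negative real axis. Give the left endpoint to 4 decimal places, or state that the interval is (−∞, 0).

With y'=λy (z=hλ):
  k1=λy_n ⇒ h·k1=z·y_n;  k2=λ(1+1/4z)y_n ⇒ h·k2=z(1+1/4z)y_n
  y_{n+1}/y_n = 1 + z(1+1/4z) = 1 + z + 1/4z²
  Hence R(z) = 1 + z + 1/4z².

Boundary: |R(x)|=1, x<0.
x=-0.47: |R|=0.5852
R=1: x+1/4x²=0 ⇒ x=−4=-4.0000; min R=1−1/(4·1/4)=0.0000>−1
Confirm numerically:
  x=-3.237: |R|=0.38254 <1
  x=-2.107: |R|=0.00286 <1
  x=-1.605: |R|=0.03901 <1
  x=-4.541: |R|=1.61417 >1
  x=-4.385: |R|=1.42206 >1
  x=-4.083: |R|=1.08472 >1
Stable set (-4.0000, 0).

(-4.0000, 0).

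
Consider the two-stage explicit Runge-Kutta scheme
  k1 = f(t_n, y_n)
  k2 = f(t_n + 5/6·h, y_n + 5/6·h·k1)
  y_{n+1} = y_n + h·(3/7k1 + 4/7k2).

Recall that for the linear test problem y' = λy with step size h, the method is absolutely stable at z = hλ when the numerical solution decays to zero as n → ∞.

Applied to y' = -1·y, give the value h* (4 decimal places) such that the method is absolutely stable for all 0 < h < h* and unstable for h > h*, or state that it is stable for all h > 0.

With y'=λy (z=hλ):
  k1=λy_n ⇒ h·k1=z·y_n;  k2=λ(1+5/6z)y_n ⇒ h·k2=z(1+5/6z)y_n
  y_{n+1}/y_n = 1 + 3/7z + 4/7z(1+5/6z) = 1 + z + 10/21z²
  so R(z) = 1 + z + 10/21z².

Solve |R(x)|<1 on ℝ⁻.
x=-0.73: |R|=0.5238
R=1: x+10/21x²=0 ⇒ x=−21/10=-2.1000; min R=1−1/(4·10/21)=0.4750>−1
Confirm numerically:
  x=-1.600: |R|=0.61905 <1
  x=-1.303: |R|=0.50548 <1
  x=-1.216: |R|=0.48812 <1
  x=-1.048: |R|=0.47500 <1
  x=-2.502: |R|=1.47895 >1
  x=-2.333: |R|=1.25885 >1
  x=-2.236: |R|=1.14481 >1
Interval (-2.1000, 0).

(-2.1000,0); λ=-1 ⇒ h* = (21/10)/1 = 2.1000.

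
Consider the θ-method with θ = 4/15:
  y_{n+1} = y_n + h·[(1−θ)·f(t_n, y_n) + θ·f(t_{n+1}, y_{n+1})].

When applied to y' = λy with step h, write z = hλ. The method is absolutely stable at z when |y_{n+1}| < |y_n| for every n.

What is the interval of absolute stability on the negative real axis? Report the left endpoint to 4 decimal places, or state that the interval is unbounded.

z∈(-4.2857,0).

Test eqn y'=λy, z=hλ:
  y_{n+1} = y_n + z·[11/15·y_n + 4/15·y_{n+1}] ⇒ (1 − 4/15z)y_{n+1} = (1 + 11/15z)y_n
  ⇒ R(z) = (1 + 11/15z)/(1 − 4/15z).

Need |R(x)|<1, x<0.
x=-0.71: |R|=0.4030
R=−1: 1+11/15x = −1+4/15x ⇒ -7/15x=2 ⇒ x=2/(-7/15)=-4.2857
Confirm numerically:
  x=-3.597: |R|=0.83595 <1
  x=-3.128: |R|=0.70544 <1
  x=-3.097: |R|=0.69618 <1
  x=-4.661: |R|=1.07808 >1
  x=-4.476: |R|=1.04048 >1
  x=-4.425: |R|=1.02982 >1
So |R|<1 on (-4.2857, 0).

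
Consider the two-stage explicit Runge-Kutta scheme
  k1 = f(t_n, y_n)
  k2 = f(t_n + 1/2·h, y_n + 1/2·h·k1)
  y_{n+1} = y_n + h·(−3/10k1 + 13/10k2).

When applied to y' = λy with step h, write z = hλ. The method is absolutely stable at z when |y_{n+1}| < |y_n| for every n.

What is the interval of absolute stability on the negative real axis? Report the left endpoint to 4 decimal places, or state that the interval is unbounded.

Test eqn y'=λy, z=hλ:
  k1=λy_n ⇒ h·k1=z·y_n;  k2=λ(1+1/2z)y_n ⇒ h·k2=z(1+1/2z)y_n
  y_{n+1}/y_n = 1 − 3/10z + 13/10z(1+1/2z) = 1 + z + 13/20z²
  R(z) = 1 + z + 13/20z².

Solve |R(x)|<1 on ℝ⁻.
x=-0.38: |R|=0.7139
R=1: x+13/20x²=0 ⇒ x=−20/13=-1.5385; min R=1−1/(4·13/20)=0.6154>−1
Confirm numerically:
  x=-1.072: |R|=0.67497 <1
  x=-0.695: |R|=0.61897 <1
  x=-0.649: |R|=0.62478 <1
  x=-2.129: |R|=1.81722 >1
  x=-1.833: |R|=1.35093 >1
  x=-1.810: |R|=1.31947 >1
So |R|<1 on (-1.5385, 0).

(-1.5385, 0).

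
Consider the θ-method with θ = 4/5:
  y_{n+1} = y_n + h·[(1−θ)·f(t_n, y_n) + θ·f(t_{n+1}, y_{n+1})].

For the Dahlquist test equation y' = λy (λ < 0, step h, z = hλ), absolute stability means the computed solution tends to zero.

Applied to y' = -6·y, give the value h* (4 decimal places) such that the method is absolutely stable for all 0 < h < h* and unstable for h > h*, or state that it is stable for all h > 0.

Test eqn y'=λy, z=hλ:
  y_{n+1} = y_n + z·[1/5·y_n + 4/5·y_{n+1}] ⇒ (1 − 4/5z)y_{n+1} = (1 + 1/5z)y_n
  Hence R(z) = (1 + 1/5z)/(1 − 4/5z).

Solve |R(x)|<1 on ℝ⁻.
x=-0.67: |R|=0.5638
x=-2: |R|=0.2308
x=-10: |R|=0.1111
x=-100: |R|=0.2346
θ=4/5≥1/2 ⇒ |1+1/5x|<|1−4/5x| ∀x<0 ⇒ unbounded interval.

unbounded; (−∞, 0). Any h>0 works for λ=-6.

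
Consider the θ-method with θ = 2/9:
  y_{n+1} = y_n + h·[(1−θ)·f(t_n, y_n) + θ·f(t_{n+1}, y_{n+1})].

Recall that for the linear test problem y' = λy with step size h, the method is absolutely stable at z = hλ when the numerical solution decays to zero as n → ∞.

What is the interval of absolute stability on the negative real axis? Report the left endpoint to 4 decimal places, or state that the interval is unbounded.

On y'=λy, z=hλ:
  y_{n+1} = y_n + z·[7/9·y_n + 2/9·y_{n+1}] ⇒ (1 − 2/9z)y_{n+1} = (1 + 7/9z)y_n
  Hence R(z) = (1 + 7/9z)/(1 − 2/9z).

Find x<0 with |R(x)|<1.
x=-0.67: |R|=0.4168
R=−1: 1+7/9x = −1+2/9x ⇒ -5/9x=2 ⇒ x=2/(-5/9)=-3.6000
Confirm numerically:
  x=-3.235: |R|=0.88203 <1
  x=-2.535: |R|=0.62154 <1
  x=-2.089: |R|=0.42670 <1
  x=-4.135: |R|=1.15489 >1
  x=-3.665: |R|=1.01990 >1
  x=-3.645: |R|=1.01381 >1
So |R|<1 on (-3.6000, 0).

(-3.6000, 0).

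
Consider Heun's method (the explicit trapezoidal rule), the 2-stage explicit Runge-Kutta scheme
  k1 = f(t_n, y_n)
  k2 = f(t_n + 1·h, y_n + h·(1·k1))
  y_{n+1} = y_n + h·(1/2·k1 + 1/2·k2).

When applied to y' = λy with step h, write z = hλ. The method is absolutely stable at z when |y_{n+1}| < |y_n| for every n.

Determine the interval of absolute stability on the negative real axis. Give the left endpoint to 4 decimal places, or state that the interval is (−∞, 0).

Test eqn y'=λy, z=hλ:
  order 2, 2-stage ⇒ R(z)=1+z+z^2/2
  (e.g. R(-1.73)=0.76645, |R|=0.76645)

Solve |R(x)|<1 on ℝ⁻.
x=-1.73: |R|=0.7664
|R(-1.98)|=0.9802 |R(-0.94)|=0.5018 |R(-0.83)|=0.5145
Bisect:
  x_lo=-2.5357 |R|=1.6792  x_hi=-0.1160 |R|=0.8907
  mid=-1.32588 |R|=0.55310 →hi
  mid=-1.93081 |R|=0.93320 →hi
  mid=-2.23327 |R|=1.26048 →lo
  mid=-2.08204 |R|=1.08541 →lo
  mid=-2.00642 |R|=1.00644 →lo
  mid=-1.96862 |R|=0.96911 →hi
  mid=-1.98752 |R|=0.98760 →hi
  ...
  [-2.00007,-1.99993] ⇒ x*=-2.0000
Stable set (-2.0000, 0).

z∈(-2.0000,0).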